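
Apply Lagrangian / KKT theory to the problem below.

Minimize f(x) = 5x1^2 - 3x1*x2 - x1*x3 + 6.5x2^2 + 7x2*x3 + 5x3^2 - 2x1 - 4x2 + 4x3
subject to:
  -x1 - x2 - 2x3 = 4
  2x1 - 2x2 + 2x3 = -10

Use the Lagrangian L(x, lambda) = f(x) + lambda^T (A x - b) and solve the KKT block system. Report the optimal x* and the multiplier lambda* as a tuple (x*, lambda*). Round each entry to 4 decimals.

Form the Lagrangian:
  L(x, lambda) = (1/2) x^T Q x + c^T x + lambda^T (A x - b)
Stationarity (grad_x L = 0): Q x + c + A^T lambda = 0.
Primal feasibility: A x = b.

This gives the KKT block system:
  [ Q   A^T ] [ x     ]   [-c ]
  [ A    0  ] [ lambda ] = [ b ]

Solving the linear system:
  x*      = (-0.2752, 1.9083, -2.8165)
  lambda* = (-2.8716, 2.3945)
  f(x*)   = 8.5413

x* = (-0.2752, 1.9083, -2.8165), lambda* = (-2.8716, 2.3945)


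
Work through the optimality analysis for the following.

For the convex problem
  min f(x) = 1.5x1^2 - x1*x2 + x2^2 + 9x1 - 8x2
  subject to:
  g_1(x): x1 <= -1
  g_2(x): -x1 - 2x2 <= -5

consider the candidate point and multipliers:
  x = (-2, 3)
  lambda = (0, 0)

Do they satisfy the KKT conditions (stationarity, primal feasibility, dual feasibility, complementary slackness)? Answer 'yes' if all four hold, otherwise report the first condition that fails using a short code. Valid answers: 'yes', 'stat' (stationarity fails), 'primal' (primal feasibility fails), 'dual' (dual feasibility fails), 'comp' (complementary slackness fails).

Gradient of f: grad f(x) = Q x + c = (0, 0)
Constraint values g_i(x) = a_i^T x - b_i:
  g_1((-2, 3)) = -1
  g_2((-2, 3)) = 1
Stationarity residual: grad f(x) + sum_i lambda_i a_i = (0, 0)
  -> stationarity OK
Primal feasibility (all g_i <= 0): FAILS
Dual feasibility (all lambda_i >= 0): OK
Complementary slackness (lambda_i * g_i(x) = 0 for all i): OK

Verdict: the first failing condition is primal_feasibility -> primal.

primal


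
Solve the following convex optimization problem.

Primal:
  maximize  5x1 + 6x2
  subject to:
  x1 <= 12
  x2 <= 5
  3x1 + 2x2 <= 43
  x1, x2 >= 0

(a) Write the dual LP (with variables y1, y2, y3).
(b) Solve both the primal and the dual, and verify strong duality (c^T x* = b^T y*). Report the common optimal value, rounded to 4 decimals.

The standard primal-dual pair for 'max c^T x s.t. A x <= b, x >= 0' is:
  Dual:  min b^T y  s.t.  A^T y >= c,  y >= 0.

So the dual LP is:
  minimize  12y1 + 5y2 + 43y3
  subject to:
    y1 + 3y3 >= 5
    y2 + 2y3 >= 6
    y1, y2, y3 >= 0

Solving the primal: x* = (11, 5).
  primal value c^T x* = 85.
Solving the dual: y* = (0, 2.6667, 1.6667).
  dual value b^T y* = 85.
Strong duality: c^T x* = b^T y*. Confirmed.

85


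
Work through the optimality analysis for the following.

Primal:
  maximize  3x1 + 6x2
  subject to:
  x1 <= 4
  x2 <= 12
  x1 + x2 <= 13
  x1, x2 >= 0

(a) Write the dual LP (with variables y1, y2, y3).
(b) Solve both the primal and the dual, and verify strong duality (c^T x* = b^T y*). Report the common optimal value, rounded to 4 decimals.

The standard primal-dual pair for 'max c^T x s.t. A x <= b, x >= 0' is:
  Dual:  min b^T y  s.t.  A^T y >= c,  y >= 0.

So the dual LP is:
  minimize  4y1 + 12y2 + 13y3
  subject to:
    y1 + y3 >= 3
    y2 + y3 >= 6
    y1, y2, y3 >= 0

Solving the primal: x* = (1, 12).
  primal value c^T x* = 75.
Solving the dual: y* = (0, 3, 3).
  dual value b^T y* = 75.
Strong duality: c^T x* = b^T y*. Confirmed.

75


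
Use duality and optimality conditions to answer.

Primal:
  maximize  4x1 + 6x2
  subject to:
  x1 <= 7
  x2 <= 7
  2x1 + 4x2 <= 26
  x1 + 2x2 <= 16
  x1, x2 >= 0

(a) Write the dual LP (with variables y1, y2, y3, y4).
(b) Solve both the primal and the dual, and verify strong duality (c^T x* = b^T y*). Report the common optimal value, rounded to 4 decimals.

The standard primal-dual pair for 'max c^T x s.t. A x <= b, x >= 0' is:
  Dual:  min b^T y  s.t.  A^T y >= c,  y >= 0.

So the dual LP is:
  minimize  7y1 + 7y2 + 26y3 + 16y4
  subject to:
    y1 + 2y3 + y4 >= 4
    y2 + 4y3 + 2y4 >= 6
    y1, y2, y3, y4 >= 0

Solving the primal: x* = (7, 3).
  primal value c^T x* = 46.
Solving the dual: y* = (1, 0, 1.5, 0).
  dual value b^T y* = 46.
Strong duality: c^T x* = b^T y*. Confirmed.

46


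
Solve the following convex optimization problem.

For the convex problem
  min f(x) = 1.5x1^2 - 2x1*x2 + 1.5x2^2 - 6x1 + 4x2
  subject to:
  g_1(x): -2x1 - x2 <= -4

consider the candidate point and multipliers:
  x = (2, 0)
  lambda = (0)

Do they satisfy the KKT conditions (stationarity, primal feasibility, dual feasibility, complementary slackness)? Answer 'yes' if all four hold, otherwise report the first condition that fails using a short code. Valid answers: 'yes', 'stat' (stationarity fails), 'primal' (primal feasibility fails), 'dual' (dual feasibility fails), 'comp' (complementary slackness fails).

Gradient of f: grad f(x) = Q x + c = (0, 0)
Constraint values g_i(x) = a_i^T x - b_i:
  g_1((2, 0)) = 0
Stationarity residual: grad f(x) + sum_i lambda_i a_i = (0, 0)
  -> stationarity OK
Primal feasibility (all g_i <= 0): OK
Dual feasibility (all lambda_i >= 0): OK
Complementary slackness (lambda_i * g_i(x) = 0 for all i): OK

Verdict: yes, KKT holds.

yes


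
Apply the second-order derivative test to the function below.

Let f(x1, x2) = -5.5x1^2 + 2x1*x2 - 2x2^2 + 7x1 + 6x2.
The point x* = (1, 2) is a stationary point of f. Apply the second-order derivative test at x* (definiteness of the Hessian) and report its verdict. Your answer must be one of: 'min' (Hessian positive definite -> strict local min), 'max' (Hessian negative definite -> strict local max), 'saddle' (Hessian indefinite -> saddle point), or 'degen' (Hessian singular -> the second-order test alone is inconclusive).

Compute the Hessian H = grad^2 f:
  H = [[-11, 2], [2, -4]]
Verify stationarity: grad f(x*) = H x* + g = (0, 0).
Eigenvalues of H: -11.5311, -3.4689.
Both eigenvalues < 0, so H is negative definite -> x* is a strict local max.

max


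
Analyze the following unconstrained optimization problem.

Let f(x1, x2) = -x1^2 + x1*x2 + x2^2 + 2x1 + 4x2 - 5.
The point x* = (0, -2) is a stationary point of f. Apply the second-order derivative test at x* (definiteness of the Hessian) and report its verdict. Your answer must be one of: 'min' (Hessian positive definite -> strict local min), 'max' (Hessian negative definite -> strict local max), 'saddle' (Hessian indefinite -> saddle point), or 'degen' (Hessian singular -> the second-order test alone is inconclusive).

Compute the Hessian H = grad^2 f:
  H = [[-2, 1], [1, 2]]
Verify stationarity: grad f(x*) = H x* + g = (0, 0).
Eigenvalues of H: -2.2361, 2.2361.
Eigenvalues have mixed signs, so H is indefinite -> x* is a saddle point.

saddle


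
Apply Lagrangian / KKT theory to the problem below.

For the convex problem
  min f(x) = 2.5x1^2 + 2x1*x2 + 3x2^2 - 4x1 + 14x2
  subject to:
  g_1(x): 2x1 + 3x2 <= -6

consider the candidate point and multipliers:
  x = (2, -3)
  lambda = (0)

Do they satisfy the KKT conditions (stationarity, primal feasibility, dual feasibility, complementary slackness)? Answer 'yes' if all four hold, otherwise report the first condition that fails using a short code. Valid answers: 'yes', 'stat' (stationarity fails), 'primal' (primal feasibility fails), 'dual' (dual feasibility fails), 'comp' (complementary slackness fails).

Gradient of f: grad f(x) = Q x + c = (0, 0)
Constraint values g_i(x) = a_i^T x - b_i:
  g_1((2, -3)) = 1
Stationarity residual: grad f(x) + sum_i lambda_i a_i = (0, 0)
  -> stationarity OK
Primal feasibility (all g_i <= 0): FAILS
Dual feasibility (all lambda_i >= 0): OK
Complementary slackness (lambda_i * g_i(x) = 0 for all i): OK

Verdict: the first failing condition is primal_feasibility -> primal.

primal


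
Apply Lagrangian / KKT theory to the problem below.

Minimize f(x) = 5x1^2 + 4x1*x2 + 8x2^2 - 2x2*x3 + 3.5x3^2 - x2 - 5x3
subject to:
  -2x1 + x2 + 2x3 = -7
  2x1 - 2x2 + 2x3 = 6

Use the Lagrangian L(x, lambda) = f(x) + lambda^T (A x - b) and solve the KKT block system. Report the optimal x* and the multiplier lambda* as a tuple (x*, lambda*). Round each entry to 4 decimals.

Form the Lagrangian:
  L(x, lambda) = (1/2) x^T Q x + c^T x + lambda^T (A x - b)
Stationarity (grad_x L = 0): Q x + c + A^T lambda = 0.
Primal feasibility: A x = b.

This gives the KKT block system:
  [ Q   A^T ] [ x     ]   [-c ]
  [ A    0  ] [ lambda ] = [ b ]

Solving the linear system:
  x*      = (2.2748, -1.3002, -0.5751)
  lambda* = (5.9931, -2.7806)
  f(x*)   = 31.4053

x* = (2.2748, -1.3002, -0.5751), lambda* = (5.9931, -2.7806)


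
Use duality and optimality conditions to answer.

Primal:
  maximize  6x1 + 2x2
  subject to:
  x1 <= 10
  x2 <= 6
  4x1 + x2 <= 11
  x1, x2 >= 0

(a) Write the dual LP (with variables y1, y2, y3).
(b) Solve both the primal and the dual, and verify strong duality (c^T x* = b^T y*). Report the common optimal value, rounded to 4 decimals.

The standard primal-dual pair for 'max c^T x s.t. A x <= b, x >= 0' is:
  Dual:  min b^T y  s.t.  A^T y >= c,  y >= 0.

So the dual LP is:
  minimize  10y1 + 6y2 + 11y3
  subject to:
    y1 + 4y3 >= 6
    y2 + y3 >= 2
    y1, y2, y3 >= 0

Solving the primal: x* = (1.25, 6).
  primal value c^T x* = 19.5.
Solving the dual: y* = (0, 0.5, 1.5).
  dual value b^T y* = 19.5.
Strong duality: c^T x* = b^T y*. Confirmed.

19.5


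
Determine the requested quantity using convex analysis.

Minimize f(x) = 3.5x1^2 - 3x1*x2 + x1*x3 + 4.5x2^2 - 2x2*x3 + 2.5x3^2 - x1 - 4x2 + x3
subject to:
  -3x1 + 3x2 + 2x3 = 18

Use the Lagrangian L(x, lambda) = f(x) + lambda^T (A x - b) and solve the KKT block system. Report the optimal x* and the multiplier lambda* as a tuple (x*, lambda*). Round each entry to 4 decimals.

Form the Lagrangian:
  L(x, lambda) = (1/2) x^T Q x + c^T x + lambda^T (A x - b)
Stationarity (grad_x L = 0): Q x + c + A^T lambda = 0.
Primal feasibility: A x = b.

This gives the KKT block system:
  [ Q   A^T ] [ x     ]   [-c ]
  [ A    0  ] [ lambda ] = [ b ]

Solving the linear system:
  x*      = (-1.5273, 2.3758, 3.1455)
  lambda* = (-5.2242)
  f(x*)   = 44.603

x* = (-1.5273, 2.3758, 3.1455), lambda* = (-5.2242)


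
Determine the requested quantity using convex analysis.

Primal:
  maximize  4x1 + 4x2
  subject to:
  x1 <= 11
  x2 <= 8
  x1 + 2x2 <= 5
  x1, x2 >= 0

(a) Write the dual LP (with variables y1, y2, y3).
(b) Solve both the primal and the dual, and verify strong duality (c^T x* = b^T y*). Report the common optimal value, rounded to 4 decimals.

The standard primal-dual pair for 'max c^T x s.t. A x <= b, x >= 0' is:
  Dual:  min b^T y  s.t.  A^T y >= c,  y >= 0.

So the dual LP is:
  minimize  11y1 + 8y2 + 5y3
  subject to:
    y1 + y3 >= 4
    y2 + 2y3 >= 4
    y1, y2, y3 >= 0

Solving the primal: x* = (5, 0).
  primal value c^T x* = 20.
Solving the dual: y* = (0, 0, 4).
  dual value b^T y* = 20.
Strong duality: c^T x* = b^T y*. Confirmed.

20


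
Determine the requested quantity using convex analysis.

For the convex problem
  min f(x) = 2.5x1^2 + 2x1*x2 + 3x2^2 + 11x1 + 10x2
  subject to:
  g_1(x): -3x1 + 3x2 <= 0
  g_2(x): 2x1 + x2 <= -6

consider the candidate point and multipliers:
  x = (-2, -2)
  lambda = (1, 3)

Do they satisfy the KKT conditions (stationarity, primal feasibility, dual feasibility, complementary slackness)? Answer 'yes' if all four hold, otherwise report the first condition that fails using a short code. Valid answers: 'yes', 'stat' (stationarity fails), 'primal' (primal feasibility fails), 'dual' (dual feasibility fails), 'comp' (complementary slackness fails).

Gradient of f: grad f(x) = Q x + c = (-3, -6)
Constraint values g_i(x) = a_i^T x - b_i:
  g_1((-2, -2)) = 0
  g_2((-2, -2)) = 0
Stationarity residual: grad f(x) + sum_i lambda_i a_i = (0, 0)
  -> stationarity OK
Primal feasibility (all g_i <= 0): OK
Dual feasibility (all lambda_i >= 0): OK
Complementary slackness (lambda_i * g_i(x) = 0 for all i): OK

Verdict: yes, KKT holds.

yes


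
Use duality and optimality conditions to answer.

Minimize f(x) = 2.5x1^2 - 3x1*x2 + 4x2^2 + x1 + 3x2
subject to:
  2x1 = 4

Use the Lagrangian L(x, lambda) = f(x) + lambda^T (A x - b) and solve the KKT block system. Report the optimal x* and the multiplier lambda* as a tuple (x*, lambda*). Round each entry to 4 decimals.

Form the Lagrangian:
  L(x, lambda) = (1/2) x^T Q x + c^T x + lambda^T (A x - b)
Stationarity (grad_x L = 0): Q x + c + A^T lambda = 0.
Primal feasibility: A x = b.

This gives the KKT block system:
  [ Q   A^T ] [ x     ]   [-c ]
  [ A    0  ] [ lambda ] = [ b ]

Solving the linear system:
  x*      = (2, 0.375)
  lambda* = (-4.9375)
  f(x*)   = 11.4375

x* = (2, 0.375), lambda* = (-4.9375)


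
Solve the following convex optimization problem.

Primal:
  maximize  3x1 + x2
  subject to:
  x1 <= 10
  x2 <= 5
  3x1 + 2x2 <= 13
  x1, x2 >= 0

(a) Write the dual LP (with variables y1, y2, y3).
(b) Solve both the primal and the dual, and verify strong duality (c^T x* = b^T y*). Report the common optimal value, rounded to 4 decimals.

The standard primal-dual pair for 'max c^T x s.t. A x <= b, x >= 0' is:
  Dual:  min b^T y  s.t.  A^T y >= c,  y >= 0.

So the dual LP is:
  minimize  10y1 + 5y2 + 13y3
  subject to:
    y1 + 3y3 >= 3
    y2 + 2y3 >= 1
    y1, y2, y3 >= 0

Solving the primal: x* = (4.3333, 0).
  primal value c^T x* = 13.
Solving the dual: y* = (0, 0, 1).
  dual value b^T y* = 13.
Strong duality: c^T x* = b^T y*. Confirmed.

13


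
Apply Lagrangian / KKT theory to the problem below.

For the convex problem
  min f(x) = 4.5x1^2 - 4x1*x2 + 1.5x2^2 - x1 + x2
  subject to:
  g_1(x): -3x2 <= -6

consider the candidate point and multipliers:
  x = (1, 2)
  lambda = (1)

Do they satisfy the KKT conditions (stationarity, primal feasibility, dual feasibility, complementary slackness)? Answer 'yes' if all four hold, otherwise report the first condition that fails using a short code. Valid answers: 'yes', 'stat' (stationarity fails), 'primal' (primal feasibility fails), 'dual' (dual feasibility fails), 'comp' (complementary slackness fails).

Gradient of f: grad f(x) = Q x + c = (0, 3)
Constraint values g_i(x) = a_i^T x - b_i:
  g_1((1, 2)) = 0
Stationarity residual: grad f(x) + sum_i lambda_i a_i = (0, 0)
  -> stationarity OK
Primal feasibility (all g_i <= 0): OK
Dual feasibility (all lambda_i >= 0): OK
Complementary slackness (lambda_i * g_i(x) = 0 for all i): OK

Verdict: yes, KKT holds.

yes


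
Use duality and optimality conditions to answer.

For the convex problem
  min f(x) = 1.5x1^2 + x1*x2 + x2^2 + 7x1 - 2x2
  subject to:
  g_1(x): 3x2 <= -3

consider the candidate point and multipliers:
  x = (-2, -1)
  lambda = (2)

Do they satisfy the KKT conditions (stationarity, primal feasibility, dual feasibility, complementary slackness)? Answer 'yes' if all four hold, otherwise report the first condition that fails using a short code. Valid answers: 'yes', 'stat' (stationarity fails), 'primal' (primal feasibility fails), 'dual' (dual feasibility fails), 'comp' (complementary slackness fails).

Gradient of f: grad f(x) = Q x + c = (0, -6)
Constraint values g_i(x) = a_i^T x - b_i:
  g_1((-2, -1)) = 0
Stationarity residual: grad f(x) + sum_i lambda_i a_i = (0, 0)
  -> stationarity OK
Primal feasibility (all g_i <= 0): OK
Dual feasibility (all lambda_i >= 0): OK
Complementary slackness (lambda_i * g_i(x) = 0 for all i): OK

Verdict: yes, KKT holds.

yes


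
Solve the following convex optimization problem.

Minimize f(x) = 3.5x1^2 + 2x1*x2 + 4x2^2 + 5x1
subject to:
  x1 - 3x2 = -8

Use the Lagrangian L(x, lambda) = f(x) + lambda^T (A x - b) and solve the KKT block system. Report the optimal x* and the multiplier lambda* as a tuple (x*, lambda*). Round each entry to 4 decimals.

Form the Lagrangian:
  L(x, lambda) = (1/2) x^T Q x + c^T x + lambda^T (A x - b)
Stationarity (grad_x L = 0): Q x + c + A^T lambda = 0.
Primal feasibility: A x = b.

This gives the KKT block system:
  [ Q   A^T ] [ x     ]   [-c ]
  [ A    0  ] [ lambda ] = [ b ]

Solving the linear system:
  x*      = (-1.8916, 2.0361)
  lambda* = (4.1687)
  f(x*)   = 11.9458

x* = (-1.8916, 2.0361), lambda* = (4.1687)


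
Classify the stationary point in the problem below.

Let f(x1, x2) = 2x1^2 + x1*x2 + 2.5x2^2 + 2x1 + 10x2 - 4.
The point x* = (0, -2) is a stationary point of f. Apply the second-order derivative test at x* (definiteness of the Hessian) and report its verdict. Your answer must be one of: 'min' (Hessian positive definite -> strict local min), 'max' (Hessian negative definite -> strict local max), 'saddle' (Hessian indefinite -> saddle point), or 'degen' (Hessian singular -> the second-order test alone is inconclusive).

Compute the Hessian H = grad^2 f:
  H = [[4, 1], [1, 5]]
Verify stationarity: grad f(x*) = H x* + g = (0, 0).
Eigenvalues of H: 3.382, 5.618.
Both eigenvalues > 0, so H is positive definite -> x* is a strict local min.

min


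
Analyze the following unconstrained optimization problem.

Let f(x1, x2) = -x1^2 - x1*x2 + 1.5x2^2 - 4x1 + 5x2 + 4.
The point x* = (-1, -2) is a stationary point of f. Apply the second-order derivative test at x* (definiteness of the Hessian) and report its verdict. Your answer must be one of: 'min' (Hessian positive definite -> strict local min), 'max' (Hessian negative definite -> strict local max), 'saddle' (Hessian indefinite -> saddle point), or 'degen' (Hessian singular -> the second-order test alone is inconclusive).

Compute the Hessian H = grad^2 f:
  H = [[-2, -1], [-1, 3]]
Verify stationarity: grad f(x*) = H x* + g = (0, 0).
Eigenvalues of H: -2.1926, 3.1926.
Eigenvalues have mixed signs, so H is indefinite -> x* is a saddle point.

saddle


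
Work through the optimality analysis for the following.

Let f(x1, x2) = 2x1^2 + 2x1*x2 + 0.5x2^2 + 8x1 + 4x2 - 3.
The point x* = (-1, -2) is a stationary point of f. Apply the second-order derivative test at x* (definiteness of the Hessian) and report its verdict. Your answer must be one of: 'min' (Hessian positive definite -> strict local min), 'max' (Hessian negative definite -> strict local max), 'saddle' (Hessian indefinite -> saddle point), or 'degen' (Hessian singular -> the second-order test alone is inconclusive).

Compute the Hessian H = grad^2 f:
  H = [[4, 2], [2, 1]]
Verify stationarity: grad f(x*) = H x* + g = (0, 0).
Eigenvalues of H: 0, 5.
H has a zero eigenvalue (singular; positive semidefinite but not definite), so H is neither positive definite, negative definite, nor indefinite. The second-order test alone is inconclusive -> degen.
(Indeed, f is constant along the null direction of H through x*, so x* is not a strict local extremum.)

degen


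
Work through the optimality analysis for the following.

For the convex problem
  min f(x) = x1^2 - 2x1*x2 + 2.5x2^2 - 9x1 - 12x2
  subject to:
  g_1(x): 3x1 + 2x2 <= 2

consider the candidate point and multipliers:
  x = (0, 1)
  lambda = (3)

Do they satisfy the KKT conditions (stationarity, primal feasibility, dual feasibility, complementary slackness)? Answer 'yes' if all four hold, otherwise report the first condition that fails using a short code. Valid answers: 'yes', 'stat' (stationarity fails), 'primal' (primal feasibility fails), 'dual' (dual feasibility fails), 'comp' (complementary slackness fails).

Gradient of f: grad f(x) = Q x + c = (-11, -7)
Constraint values g_i(x) = a_i^T x - b_i:
  g_1((0, 1)) = 0
Stationarity residual: grad f(x) + sum_i lambda_i a_i = (-2, -1)
  -> stationarity FAILS
Primal feasibility (all g_i <= 0): OK
Dual feasibility (all lambda_i >= 0): OK
Complementary slackness (lambda_i * g_i(x) = 0 for all i): OK

Verdict: the first failing condition is stationarity -> stat.

stat


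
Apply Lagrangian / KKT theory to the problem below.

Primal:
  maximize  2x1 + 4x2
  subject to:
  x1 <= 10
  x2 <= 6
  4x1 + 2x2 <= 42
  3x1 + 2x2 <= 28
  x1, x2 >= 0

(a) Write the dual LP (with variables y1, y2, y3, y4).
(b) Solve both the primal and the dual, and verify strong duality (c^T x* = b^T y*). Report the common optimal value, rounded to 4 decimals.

The standard primal-dual pair for 'max c^T x s.t. A x <= b, x >= 0' is:
  Dual:  min b^T y  s.t.  A^T y >= c,  y >= 0.

So the dual LP is:
  minimize  10y1 + 6y2 + 42y3 + 28y4
  subject to:
    y1 + 4y3 + 3y4 >= 2
    y2 + 2y3 + 2y4 >= 4
    y1, y2, y3, y4 >= 0

Solving the primal: x* = (5.3333, 6).
  primal value c^T x* = 34.6667.
Solving the dual: y* = (0, 2.6667, 0, 0.6667).
  dual value b^T y* = 34.6667.
Strong duality: c^T x* = b^T y*. Confirmed.

34.6667


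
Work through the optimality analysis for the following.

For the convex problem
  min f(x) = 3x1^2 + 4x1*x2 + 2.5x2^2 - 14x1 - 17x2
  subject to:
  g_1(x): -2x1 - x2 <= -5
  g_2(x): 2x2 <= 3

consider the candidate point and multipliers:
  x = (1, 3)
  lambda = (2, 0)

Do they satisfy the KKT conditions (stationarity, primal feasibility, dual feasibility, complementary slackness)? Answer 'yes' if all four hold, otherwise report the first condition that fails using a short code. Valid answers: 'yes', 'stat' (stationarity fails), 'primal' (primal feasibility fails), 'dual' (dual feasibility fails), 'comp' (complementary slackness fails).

Gradient of f: grad f(x) = Q x + c = (4, 2)
Constraint values g_i(x) = a_i^T x - b_i:
  g_1((1, 3)) = 0
  g_2((1, 3)) = 3
Stationarity residual: grad f(x) + sum_i lambda_i a_i = (0, 0)
  -> stationarity OK
Primal feasibility (all g_i <= 0): FAILS
Dual feasibility (all lambda_i >= 0): OK
Complementary slackness (lambda_i * g_i(x) = 0 for all i): OK

Verdict: the first failing condition is primal_feasibility -> primal.

primal


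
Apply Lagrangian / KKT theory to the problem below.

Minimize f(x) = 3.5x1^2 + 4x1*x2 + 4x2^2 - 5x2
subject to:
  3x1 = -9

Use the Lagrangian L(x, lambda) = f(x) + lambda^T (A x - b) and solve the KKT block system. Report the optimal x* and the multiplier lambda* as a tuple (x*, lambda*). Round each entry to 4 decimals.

Form the Lagrangian:
  L(x, lambda) = (1/2) x^T Q x + c^T x + lambda^T (A x - b)
Stationarity (grad_x L = 0): Q x + c + A^T lambda = 0.
Primal feasibility: A x = b.

This gives the KKT block system:
  [ Q   A^T ] [ x     ]   [-c ]
  [ A    0  ] [ lambda ] = [ b ]

Solving the linear system:
  x*      = (-3, 2.125)
  lambda* = (4.1667)
  f(x*)   = 13.4375

x* = (-3, 2.125), lambda* = (4.1667)


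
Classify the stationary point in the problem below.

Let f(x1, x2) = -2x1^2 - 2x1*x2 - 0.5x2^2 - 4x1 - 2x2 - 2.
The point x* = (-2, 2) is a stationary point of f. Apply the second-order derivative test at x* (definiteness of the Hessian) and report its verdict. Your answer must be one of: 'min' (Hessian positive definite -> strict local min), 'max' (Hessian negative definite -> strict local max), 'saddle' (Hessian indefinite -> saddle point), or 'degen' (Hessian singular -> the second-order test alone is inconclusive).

Compute the Hessian H = grad^2 f:
  H = [[-4, -2], [-2, -1]]
Verify stationarity: grad f(x*) = H x* + g = (0, 0).
Eigenvalues of H: -5, 0.
H has a zero eigenvalue (singular; negative semidefinite but not definite), so H is neither positive definite, negative definite, nor indefinite. The second-order test alone is inconclusive -> degen.
(Indeed, f is constant along the null direction of H through x*, so x* is not a strict local extremum.)

degen


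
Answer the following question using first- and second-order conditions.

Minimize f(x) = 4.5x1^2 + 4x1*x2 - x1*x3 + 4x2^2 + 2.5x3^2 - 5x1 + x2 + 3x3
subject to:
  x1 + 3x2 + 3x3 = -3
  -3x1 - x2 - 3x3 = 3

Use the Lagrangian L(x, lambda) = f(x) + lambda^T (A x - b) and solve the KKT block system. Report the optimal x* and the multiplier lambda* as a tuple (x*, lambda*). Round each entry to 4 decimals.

Form the Lagrangian:
  L(x, lambda) = (1/2) x^T Q x + c^T x + lambda^T (A x - b)
Stationarity (grad_x L = 0): Q x + c + A^T lambda = 0.
Primal feasibility: A x = b.

This gives the KKT block system:
  [ Q   A^T ] [ x     ]   [-c ]
  [ A    0  ] [ lambda ] = [ b ]

Solving the linear system:
  x*      = (0.0091, 0.0091, -1.0122)
  lambda* = (-0.8997, -1.5897)
  f(x*)   = -0.5015

x* = (0.0091, 0.0091, -1.0122), lambda* = (-0.8997, -1.5897)


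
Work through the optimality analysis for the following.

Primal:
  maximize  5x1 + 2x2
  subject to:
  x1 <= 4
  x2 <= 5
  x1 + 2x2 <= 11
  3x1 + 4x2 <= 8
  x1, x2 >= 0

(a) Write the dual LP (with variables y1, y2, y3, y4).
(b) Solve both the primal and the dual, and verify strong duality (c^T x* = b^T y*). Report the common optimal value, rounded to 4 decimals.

The standard primal-dual pair for 'max c^T x s.t. A x <= b, x >= 0' is:
  Dual:  min b^T y  s.t.  A^T y >= c,  y >= 0.

So the dual LP is:
  minimize  4y1 + 5y2 + 11y3 + 8y4
  subject to:
    y1 + y3 + 3y4 >= 5
    y2 + 2y3 + 4y4 >= 2
    y1, y2, y3, y4 >= 0

Solving the primal: x* = (2.6667, 0).
  primal value c^T x* = 13.3333.
Solving the dual: y* = (0, 0, 0, 1.6667).
  dual value b^T y* = 13.3333.
Strong duality: c^T x* = b^T y*. Confirmed.

13.3333


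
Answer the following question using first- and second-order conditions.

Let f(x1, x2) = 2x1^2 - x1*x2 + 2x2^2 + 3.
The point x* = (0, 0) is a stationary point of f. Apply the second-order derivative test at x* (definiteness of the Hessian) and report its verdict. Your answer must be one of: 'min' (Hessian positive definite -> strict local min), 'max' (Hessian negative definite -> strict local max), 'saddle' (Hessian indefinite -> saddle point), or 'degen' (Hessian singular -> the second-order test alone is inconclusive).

Compute the Hessian H = grad^2 f:
  H = [[4, -1], [-1, 4]]
Verify stationarity: grad f(x*) = H x* + g = (0, 0).
Eigenvalues of H: 3, 5.
Both eigenvalues > 0, so H is positive definite -> x* is a strict local min.

min


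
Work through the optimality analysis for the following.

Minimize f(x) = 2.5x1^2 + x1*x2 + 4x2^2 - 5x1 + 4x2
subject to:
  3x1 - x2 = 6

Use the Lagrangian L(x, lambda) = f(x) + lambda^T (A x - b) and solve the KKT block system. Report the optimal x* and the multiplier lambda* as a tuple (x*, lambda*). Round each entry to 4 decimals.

Form the Lagrangian:
  L(x, lambda) = (1/2) x^T Q x + c^T x + lambda^T (A x - b)
Stationarity (grad_x L = 0): Q x + c + A^T lambda = 0.
Primal feasibility: A x = b.

This gives the KKT block system:
  [ Q   A^T ] [ x     ]   [-c ]
  [ A    0  ] [ lambda ] = [ b ]

Solving the linear system:
  x*      = (1.7229, -0.8313)
  lambda* = (-0.9277)
  f(x*)   = -3.1867

x* = (1.7229, -0.8313), lambda* = (-0.9277)


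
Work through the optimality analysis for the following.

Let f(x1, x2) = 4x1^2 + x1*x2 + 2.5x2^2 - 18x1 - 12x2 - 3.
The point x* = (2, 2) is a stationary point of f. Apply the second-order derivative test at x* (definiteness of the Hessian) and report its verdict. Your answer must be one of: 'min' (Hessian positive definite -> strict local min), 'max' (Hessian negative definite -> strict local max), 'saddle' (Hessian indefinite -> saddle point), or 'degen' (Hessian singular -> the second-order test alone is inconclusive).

Compute the Hessian H = grad^2 f:
  H = [[8, 1], [1, 5]]
Verify stationarity: grad f(x*) = H x* + g = (0, 0).
Eigenvalues of H: 4.6972, 8.3028.
Both eigenvalues > 0, so H is positive definite -> x* is a strict local min.

min


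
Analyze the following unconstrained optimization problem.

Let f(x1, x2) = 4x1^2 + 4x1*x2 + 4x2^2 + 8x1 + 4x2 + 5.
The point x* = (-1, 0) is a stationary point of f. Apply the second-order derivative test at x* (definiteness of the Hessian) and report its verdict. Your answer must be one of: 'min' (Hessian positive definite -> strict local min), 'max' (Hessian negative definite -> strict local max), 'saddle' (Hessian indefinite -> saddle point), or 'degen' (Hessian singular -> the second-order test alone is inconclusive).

Compute the Hessian H = grad^2 f:
  H = [[8, 4], [4, 8]]
Verify stationarity: grad f(x*) = H x* + g = (0, 0).
Eigenvalues of H: 4, 12.
Both eigenvalues > 0, so H is positive definite -> x* is a strict local min.

min


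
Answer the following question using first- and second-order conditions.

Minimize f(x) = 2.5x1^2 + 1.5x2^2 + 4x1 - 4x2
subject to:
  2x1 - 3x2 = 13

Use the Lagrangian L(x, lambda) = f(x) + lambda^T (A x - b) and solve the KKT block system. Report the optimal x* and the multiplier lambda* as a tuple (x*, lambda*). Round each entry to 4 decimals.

Form the Lagrangian:
  L(x, lambda) = (1/2) x^T Q x + c^T x + lambda^T (A x - b)
Stationarity (grad_x L = 0): Q x + c + A^T lambda = 0.
Primal feasibility: A x = b.

This gives the KKT block system:
  [ Q   A^T ] [ x     ]   [-c ]
  [ A    0  ] [ lambda ] = [ b ]

Solving the linear system:
  x*      = (1.1579, -3.5614)
  lambda* = (-4.8947)
  f(x*)   = 41.2544

x* = (1.1579, -3.5614), lambda* = (-4.8947)


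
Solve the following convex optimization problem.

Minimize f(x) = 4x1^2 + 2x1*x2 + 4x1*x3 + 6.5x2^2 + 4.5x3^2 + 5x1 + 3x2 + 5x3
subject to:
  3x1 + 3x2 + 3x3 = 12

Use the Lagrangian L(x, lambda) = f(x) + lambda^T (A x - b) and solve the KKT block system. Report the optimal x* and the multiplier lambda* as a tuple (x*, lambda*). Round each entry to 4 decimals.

Form the Lagrangian:
  L(x, lambda) = (1/2) x^T Q x + c^T x + lambda^T (A x - b)
Stationarity (grad_x L = 0): Q x + c + A^T lambda = 0.
Primal feasibility: A x = b.

This gives the KKT block system:
  [ Q   A^T ] [ x     ]   [-c ]
  [ A    0  ] [ lambda ] = [ b ]

Solving the linear system:
  x*      = (1.1678, 1.3557, 1.4765)
  lambda* = (-7.6532)
  f(x*)   = 54.5638

x* = (1.1678, 1.3557, 1.4765), lambda* = (-7.6532)


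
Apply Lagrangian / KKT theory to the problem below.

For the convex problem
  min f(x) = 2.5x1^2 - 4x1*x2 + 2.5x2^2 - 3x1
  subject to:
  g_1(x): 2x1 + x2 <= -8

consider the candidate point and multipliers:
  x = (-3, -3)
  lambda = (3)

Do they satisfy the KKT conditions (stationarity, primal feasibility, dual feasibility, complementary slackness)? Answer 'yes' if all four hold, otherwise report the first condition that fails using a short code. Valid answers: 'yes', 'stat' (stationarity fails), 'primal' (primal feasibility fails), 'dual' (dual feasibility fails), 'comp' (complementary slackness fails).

Gradient of f: grad f(x) = Q x + c = (-6, -3)
Constraint values g_i(x) = a_i^T x - b_i:
  g_1((-3, -3)) = -1
Stationarity residual: grad f(x) + sum_i lambda_i a_i = (0, 0)
  -> stationarity OK
Primal feasibility (all g_i <= 0): OK
Dual feasibility (all lambda_i >= 0): OK
Complementary slackness (lambda_i * g_i(x) = 0 for all i): FAILS

Verdict: the first failing condition is complementary_slackness -> comp.

comp


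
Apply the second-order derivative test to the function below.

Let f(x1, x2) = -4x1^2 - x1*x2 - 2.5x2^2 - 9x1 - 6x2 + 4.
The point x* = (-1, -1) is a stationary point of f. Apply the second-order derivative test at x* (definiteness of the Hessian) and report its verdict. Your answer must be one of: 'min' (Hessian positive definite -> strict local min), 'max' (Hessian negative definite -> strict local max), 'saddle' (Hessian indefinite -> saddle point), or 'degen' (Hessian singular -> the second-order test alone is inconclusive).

Compute the Hessian H = grad^2 f:
  H = [[-8, -1], [-1, -5]]
Verify stationarity: grad f(x*) = H x* + g = (0, 0).
Eigenvalues of H: -8.3028, -4.6972.
Both eigenvalues < 0, so H is negative definite -> x* is a strict local max.

max


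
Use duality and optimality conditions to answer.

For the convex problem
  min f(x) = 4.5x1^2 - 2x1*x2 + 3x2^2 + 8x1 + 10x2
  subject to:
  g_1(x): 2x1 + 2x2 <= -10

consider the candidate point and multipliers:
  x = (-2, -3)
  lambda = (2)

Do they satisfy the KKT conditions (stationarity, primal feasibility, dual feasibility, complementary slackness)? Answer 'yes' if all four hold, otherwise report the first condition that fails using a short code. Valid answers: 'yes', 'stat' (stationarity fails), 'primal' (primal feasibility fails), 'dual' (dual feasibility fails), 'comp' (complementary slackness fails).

Gradient of f: grad f(x) = Q x + c = (-4, -4)
Constraint values g_i(x) = a_i^T x - b_i:
  g_1((-2, -3)) = 0
Stationarity residual: grad f(x) + sum_i lambda_i a_i = (0, 0)
  -> stationarity OK
Primal feasibility (all g_i <= 0): OK
Dual feasibility (all lambda_i >= 0): OK
Complementary slackness (lambda_i * g_i(x) = 0 for all i): OK

Verdict: yes, KKT holds.

yes


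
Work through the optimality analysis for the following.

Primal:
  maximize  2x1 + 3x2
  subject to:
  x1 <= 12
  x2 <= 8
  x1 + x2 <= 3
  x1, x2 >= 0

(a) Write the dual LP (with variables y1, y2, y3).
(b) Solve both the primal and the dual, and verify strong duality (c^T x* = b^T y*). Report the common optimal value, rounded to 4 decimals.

The standard primal-dual pair for 'max c^T x s.t. A x <= b, x >= 0' is:
  Dual:  min b^T y  s.t.  A^T y >= c,  y >= 0.

So the dual LP is:
  minimize  12y1 + 8y2 + 3y3
  subject to:
    y1 + y3 >= 2
    y2 + y3 >= 3
    y1, y2, y3 >= 0

Solving the primal: x* = (0, 3).
  primal value c^T x* = 9.
Solving the dual: y* = (0, 0, 3).
  dual value b^T y* = 9.
Strong duality: c^T x* = b^T y*. Confirmed.

9


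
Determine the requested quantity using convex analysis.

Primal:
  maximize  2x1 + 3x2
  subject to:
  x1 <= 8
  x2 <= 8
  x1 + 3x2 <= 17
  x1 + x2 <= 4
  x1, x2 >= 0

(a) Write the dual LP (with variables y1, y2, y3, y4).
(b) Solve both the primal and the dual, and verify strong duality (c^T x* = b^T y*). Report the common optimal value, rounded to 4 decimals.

The standard primal-dual pair for 'max c^T x s.t. A x <= b, x >= 0' is:
  Dual:  min b^T y  s.t.  A^T y >= c,  y >= 0.

So the dual LP is:
  minimize  8y1 + 8y2 + 17y3 + 4y4
  subject to:
    y1 + y3 + y4 >= 2
    y2 + 3y3 + y4 >= 3
    y1, y2, y3, y4 >= 0

Solving the primal: x* = (0, 4).
  primal value c^T x* = 12.
Solving the dual: y* = (0, 0, 0, 3).
  dual value b^T y* = 12.
Strong duality: c^T x* = b^T y*. Confirmed.

12


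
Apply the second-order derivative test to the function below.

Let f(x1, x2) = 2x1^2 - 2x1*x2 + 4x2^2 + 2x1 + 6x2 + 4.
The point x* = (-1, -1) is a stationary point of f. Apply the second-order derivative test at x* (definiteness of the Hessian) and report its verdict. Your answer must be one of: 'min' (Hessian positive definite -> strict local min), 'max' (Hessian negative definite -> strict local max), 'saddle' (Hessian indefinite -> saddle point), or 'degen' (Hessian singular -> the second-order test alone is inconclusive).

Compute the Hessian H = grad^2 f:
  H = [[4, -2], [-2, 8]]
Verify stationarity: grad f(x*) = H x* + g = (0, 0).
Eigenvalues of H: 3.1716, 8.8284.
Both eigenvalues > 0, so H is positive definite -> x* is a strict local min.

min


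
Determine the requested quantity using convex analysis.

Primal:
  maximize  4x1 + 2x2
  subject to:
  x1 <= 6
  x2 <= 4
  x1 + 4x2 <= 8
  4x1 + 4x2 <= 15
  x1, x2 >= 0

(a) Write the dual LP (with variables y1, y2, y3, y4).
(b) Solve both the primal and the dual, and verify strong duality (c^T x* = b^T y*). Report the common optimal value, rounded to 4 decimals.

The standard primal-dual pair for 'max c^T x s.t. A x <= b, x >= 0' is:
  Dual:  min b^T y  s.t.  A^T y >= c,  y >= 0.

So the dual LP is:
  minimize  6y1 + 4y2 + 8y3 + 15y4
  subject to:
    y1 + y3 + 4y4 >= 4
    y2 + 4y3 + 4y4 >= 2
    y1, y2, y3, y4 >= 0

Solving the primal: x* = (3.75, 0).
  primal value c^T x* = 15.
Solving the dual: y* = (0, 0, 0, 1).
  dual value b^T y* = 15.
Strong duality: c^T x* = b^T y*. Confirmed.

15


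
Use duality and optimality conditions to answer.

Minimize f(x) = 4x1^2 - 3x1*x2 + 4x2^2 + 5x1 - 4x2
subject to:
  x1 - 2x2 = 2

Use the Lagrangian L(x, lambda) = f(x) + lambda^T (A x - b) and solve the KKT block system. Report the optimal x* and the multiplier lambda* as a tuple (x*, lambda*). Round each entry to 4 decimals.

Form the Lagrangian:
  L(x, lambda) = (1/2) x^T Q x + c^T x + lambda^T (A x - b)
Stationarity (grad_x L = 0): Q x + c + A^T lambda = 0.
Primal feasibility: A x = b.

This gives the KKT block system:
  [ Q   A^T ] [ x     ]   [-c ]
  [ A    0  ] [ lambda ] = [ b ]

Solving the linear system:
  x*      = (-0.2857, -1.1429)
  lambda* = (-6.1429)
  f(x*)   = 7.7143

x* = (-0.2857, -1.1429), lambda* = (-6.1429)


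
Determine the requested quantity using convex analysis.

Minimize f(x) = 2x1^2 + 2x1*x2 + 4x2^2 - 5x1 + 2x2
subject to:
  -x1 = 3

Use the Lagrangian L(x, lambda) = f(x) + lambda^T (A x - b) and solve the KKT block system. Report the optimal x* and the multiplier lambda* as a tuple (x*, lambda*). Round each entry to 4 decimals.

Form the Lagrangian:
  L(x, lambda) = (1/2) x^T Q x + c^T x + lambda^T (A x - b)
Stationarity (grad_x L = 0): Q x + c + A^T lambda = 0.
Primal feasibility: A x = b.

This gives the KKT block system:
  [ Q   A^T ] [ x     ]   [-c ]
  [ A    0  ] [ lambda ] = [ b ]

Solving the linear system:
  x*      = (-3, 0.5)
  lambda* = (-16)
  f(x*)   = 32

x* = (-3, 0.5), lambda* = (-16)


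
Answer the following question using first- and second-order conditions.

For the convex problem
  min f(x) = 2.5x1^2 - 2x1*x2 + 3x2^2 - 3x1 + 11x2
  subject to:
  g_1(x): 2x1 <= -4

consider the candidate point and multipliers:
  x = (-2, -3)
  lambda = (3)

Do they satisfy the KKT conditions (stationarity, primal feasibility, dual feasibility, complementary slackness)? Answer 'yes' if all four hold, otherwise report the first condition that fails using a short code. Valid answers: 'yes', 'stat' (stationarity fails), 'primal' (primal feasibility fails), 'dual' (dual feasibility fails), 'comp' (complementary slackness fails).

Gradient of f: grad f(x) = Q x + c = (-7, -3)
Constraint values g_i(x) = a_i^T x - b_i:
  g_1((-2, -3)) = 0
Stationarity residual: grad f(x) + sum_i lambda_i a_i = (-1, -3)
  -> stationarity FAILS
Primal feasibility (all g_i <= 0): OK
Dual feasibility (all lambda_i >= 0): OK
Complementary slackness (lambda_i * g_i(x) = 0 for all i): OK

Verdict: the first failing condition is stationarity -> stat.

stat


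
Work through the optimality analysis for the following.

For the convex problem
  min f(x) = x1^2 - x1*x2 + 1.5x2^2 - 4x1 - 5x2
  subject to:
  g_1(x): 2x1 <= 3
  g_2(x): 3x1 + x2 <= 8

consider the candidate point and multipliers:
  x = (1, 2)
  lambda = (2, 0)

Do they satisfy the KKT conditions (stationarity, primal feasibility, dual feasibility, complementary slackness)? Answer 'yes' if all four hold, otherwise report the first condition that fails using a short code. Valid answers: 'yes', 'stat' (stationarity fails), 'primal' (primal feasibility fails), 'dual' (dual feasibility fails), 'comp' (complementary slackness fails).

Gradient of f: grad f(x) = Q x + c = (-4, 0)
Constraint values g_i(x) = a_i^T x - b_i:
  g_1((1, 2)) = -1
  g_2((1, 2)) = -3
Stationarity residual: grad f(x) + sum_i lambda_i a_i = (0, 0)
  -> stationarity OK
Primal feasibility (all g_i <= 0): OK
Dual feasibility (all lambda_i >= 0): OK
Complementary slackness (lambda_i * g_i(x) = 0 for all i): FAILS

Verdict: the first failing condition is complementary_slackness -> comp.

comp


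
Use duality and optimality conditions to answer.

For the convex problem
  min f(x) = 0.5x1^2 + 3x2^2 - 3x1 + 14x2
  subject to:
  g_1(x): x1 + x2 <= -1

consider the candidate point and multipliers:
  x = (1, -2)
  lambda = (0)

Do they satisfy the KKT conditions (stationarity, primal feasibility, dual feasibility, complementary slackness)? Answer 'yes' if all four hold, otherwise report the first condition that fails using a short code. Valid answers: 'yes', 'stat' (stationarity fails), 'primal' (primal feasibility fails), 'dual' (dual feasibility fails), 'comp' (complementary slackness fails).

Gradient of f: grad f(x) = Q x + c = (-2, 2)
Constraint values g_i(x) = a_i^T x - b_i:
  g_1((1, -2)) = 0
Stationarity residual: grad f(x) + sum_i lambda_i a_i = (-2, 2)
  -> stationarity FAILS
Primal feasibility (all g_i <= 0): OK
Dual feasibility (all lambda_i >= 0): OK
Complementary slackness (lambda_i * g_i(x) = 0 for all i): OK

Verdict: the first failing condition is stationarity -> stat.

stat


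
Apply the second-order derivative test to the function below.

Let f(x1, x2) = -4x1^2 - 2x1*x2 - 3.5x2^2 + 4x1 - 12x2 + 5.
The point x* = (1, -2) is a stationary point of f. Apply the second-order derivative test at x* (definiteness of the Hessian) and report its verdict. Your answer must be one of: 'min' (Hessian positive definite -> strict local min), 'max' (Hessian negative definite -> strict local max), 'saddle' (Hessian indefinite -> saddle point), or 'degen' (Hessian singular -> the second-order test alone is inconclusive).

Compute the Hessian H = grad^2 f:
  H = [[-8, -2], [-2, -7]]
Verify stationarity: grad f(x*) = H x* + g = (0, 0).
Eigenvalues of H: -9.5616, -5.4384.
Both eigenvalues < 0, so H is negative definite -> x* is a strict local max.

max
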